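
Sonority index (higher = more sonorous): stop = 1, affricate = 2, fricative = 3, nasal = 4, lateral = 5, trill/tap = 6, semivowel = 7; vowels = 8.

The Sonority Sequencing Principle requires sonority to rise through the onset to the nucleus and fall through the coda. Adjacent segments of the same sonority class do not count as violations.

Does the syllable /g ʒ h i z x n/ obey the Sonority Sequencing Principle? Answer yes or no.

Onset: /g/ is a stop (sonority 1), /ʒ/ is a fricative (sonority 3), /h/ is a fricative (sonority 3); then the nucleus /i/ (sonority 8).
Onset profile 1-3-3-8 — rises to the nucleus.
Coda: /z/ is a fricative (sonority 3), /x/ is a fricative (sonority 3), /n/ is a nasal (sonority 4).
Coda profile 8-3-3-4 — does not fall throughout.

no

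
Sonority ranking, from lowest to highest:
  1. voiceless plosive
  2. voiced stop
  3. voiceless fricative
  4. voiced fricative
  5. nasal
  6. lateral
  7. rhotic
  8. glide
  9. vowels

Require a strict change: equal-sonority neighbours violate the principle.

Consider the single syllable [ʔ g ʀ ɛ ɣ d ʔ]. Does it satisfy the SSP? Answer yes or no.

yes

Onset: /ʔ/ is a voiceless plosive (sonority 1), /g/ is a voiced stop (sonority 2), /ʀ/ is a rhotic (sonority 7); then the nucleus /ɛ/ (sonority 9).
Onset profile 1-2-7-9 — rises to the nucleus.
Coda: /ɣ/ is a voiced fricative (sonority 4), /d/ is a voiced stop (sonority 2), /ʔ/ is a voiceless plosive (sonority 1).
Coda profile 9-4-2-1 — falls from the nucleus.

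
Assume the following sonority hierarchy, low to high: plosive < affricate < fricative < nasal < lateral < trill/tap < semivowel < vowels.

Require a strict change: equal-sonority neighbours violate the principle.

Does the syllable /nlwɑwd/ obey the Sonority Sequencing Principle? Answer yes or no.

Onset: /n/ is a nasal (sonority 4), /l/ is a lateral (sonority 5), /w/ is a semivowel (sonority 7); then the nucleus /ɑ/ (sonority 8).
Onset profile 4-5-7-8 — rises to the nucleus.
Coda: /w/ is a semivowel (sonority 7), /d/ is a plosive (sonority 1).
Coda profile 8-7-1 — falls from the nucleus.

yes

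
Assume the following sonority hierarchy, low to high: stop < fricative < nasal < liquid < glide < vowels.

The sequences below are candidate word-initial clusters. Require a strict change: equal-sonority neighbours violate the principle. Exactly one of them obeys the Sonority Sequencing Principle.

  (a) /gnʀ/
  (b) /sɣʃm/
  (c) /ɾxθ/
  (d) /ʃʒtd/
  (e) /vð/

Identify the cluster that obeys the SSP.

(a) 1-3-4 → obeys
(b) 2-2-2-3 → violates
(c) 4-2-2 → violates
(d) 2-2-1-1 → violates
(e) 2-2 → violates

a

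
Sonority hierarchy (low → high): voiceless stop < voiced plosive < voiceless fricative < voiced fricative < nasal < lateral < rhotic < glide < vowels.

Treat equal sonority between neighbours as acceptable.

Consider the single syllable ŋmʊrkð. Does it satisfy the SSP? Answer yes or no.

no

Onset: /ŋ/ is a nasal (sonority 5), /m/ is a nasal (sonority 5); then the nucleus /ʊ/ (sonority 9).
Onset profile 5-5-9 — rises to the nucleus.
Coda: /r/ is a rhotic (sonority 7), /k/ is a voiceless stop (sonority 1), /ð/ is a voiced fricative (sonority 4).
Coda profile 9-7-1-4 — does not fall throughout.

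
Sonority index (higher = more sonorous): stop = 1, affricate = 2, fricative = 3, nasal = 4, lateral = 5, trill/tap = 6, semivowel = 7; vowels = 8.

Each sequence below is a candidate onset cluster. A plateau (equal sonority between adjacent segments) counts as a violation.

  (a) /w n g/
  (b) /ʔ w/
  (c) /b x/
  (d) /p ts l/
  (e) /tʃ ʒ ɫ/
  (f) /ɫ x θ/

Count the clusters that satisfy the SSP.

(a) /w n g/: profile 7-4-1 — violates.
(b) /ʔ w/: profile 1-7 — obeys.
(c) /b x/: profile 1-3 — obeys.
(d) /p ts l/: profile 1-2-5 — obeys.
(e) /tʃ ʒ ɫ/: profile 2-3-5 — obeys.
(f) /ɫ x θ/: profile 5-3-3 — violates.

4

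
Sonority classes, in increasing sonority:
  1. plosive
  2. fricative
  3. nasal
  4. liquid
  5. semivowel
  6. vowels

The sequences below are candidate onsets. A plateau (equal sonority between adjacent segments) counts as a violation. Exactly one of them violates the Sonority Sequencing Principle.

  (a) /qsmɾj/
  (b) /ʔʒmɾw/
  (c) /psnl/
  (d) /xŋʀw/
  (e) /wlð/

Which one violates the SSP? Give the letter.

(a) 1-2-3-4-5 → obeys
(b) 1-2-3-4-5 → obeys
(c) 1-2-3-4 → obeys
(d) 2-3-4-5 → obeys
(e) 5-4-2 → violates

e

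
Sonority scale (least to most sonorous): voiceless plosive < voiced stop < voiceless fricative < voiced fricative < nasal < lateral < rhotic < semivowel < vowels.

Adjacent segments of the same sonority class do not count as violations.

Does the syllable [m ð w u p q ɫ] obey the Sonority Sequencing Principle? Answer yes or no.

Onset: /m/ is a nasal (sonority 5), /ð/ is a voiced fricative (sonority 4), /w/ is a semivowel (sonority 8); then the nucleus /u/ (sonority 9).
Onset profile 5-4-8-9 — does not rise throughout.
Coda: /p/ is a voiceless plosive (sonority 1), /q/ is a voiceless plosive (sonority 1), /ɫ/ is a lateral (sonority 6).
Coda profile 9-1-1-6 — does not fall throughout.

no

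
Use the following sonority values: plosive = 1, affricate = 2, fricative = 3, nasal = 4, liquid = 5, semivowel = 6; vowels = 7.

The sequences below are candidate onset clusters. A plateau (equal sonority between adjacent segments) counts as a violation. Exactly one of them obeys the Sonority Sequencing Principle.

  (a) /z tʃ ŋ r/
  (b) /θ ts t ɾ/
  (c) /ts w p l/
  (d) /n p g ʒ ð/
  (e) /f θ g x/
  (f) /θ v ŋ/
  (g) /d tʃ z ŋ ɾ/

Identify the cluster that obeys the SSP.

g

(a) /z tʃ ŋ r/: profile 3-2-4-5 — violates.
(b) /θ ts t ɾ/: profile 3-2-1-5 — violates.
(c) /ts w p l/: profile 2-6-1-5 — violates.
(d) /n p g ʒ ð/: profile 4-1-1-3-3 — violates.
(e) /f θ g x/: profile 3-3-1-3 — violates.
(f) /θ v ŋ/: profile 3-3-4 — violates.
(g) /d tʃ z ŋ ɾ/: profile 1-2-3-4-5 — obeys.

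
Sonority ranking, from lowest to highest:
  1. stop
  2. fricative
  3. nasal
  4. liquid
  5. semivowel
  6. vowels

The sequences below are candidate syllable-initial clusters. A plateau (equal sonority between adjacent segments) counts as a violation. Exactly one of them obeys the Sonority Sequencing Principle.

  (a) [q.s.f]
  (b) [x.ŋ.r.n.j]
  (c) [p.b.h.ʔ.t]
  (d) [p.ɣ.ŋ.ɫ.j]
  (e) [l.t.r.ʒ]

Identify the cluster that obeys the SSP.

d

(a) 1-2-2 → violates
(b) 2-3-4-3-5 → violates
(c) 1-1-2-1-1 → violates
(d) 1-2-3-4-5 → obeys
(e) 4-1-4-2 → violates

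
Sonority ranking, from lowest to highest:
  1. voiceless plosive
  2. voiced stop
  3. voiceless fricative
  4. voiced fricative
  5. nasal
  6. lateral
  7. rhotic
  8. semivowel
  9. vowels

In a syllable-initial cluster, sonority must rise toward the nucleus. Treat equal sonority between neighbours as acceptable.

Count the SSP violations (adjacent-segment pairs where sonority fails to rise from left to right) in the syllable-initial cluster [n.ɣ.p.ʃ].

/n/ — nasal, sonority 5.
/ɣ/ — voiced fricative, sonority 4.
/p/ — voiceless plosive, sonority 1.
/ʃ/ — voiceless fricative, sonority 3.
/n/→/ɣ/: 5→4 (does not rise) — violation.
/ɣ/→/p/: 4→1 (does not rise) — violation.
/p/→/ʃ/: 1→3 (rises) — ok.

2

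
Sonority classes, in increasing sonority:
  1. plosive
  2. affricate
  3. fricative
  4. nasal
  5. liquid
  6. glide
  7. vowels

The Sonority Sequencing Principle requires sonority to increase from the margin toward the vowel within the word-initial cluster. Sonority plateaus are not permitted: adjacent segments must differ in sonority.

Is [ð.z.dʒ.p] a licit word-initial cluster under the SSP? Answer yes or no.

no

/ð/: fricative = 3.
/z/: fricative = 3.
/dʒ/: affricate = 2.
/p/: plosive = 1.
The profile is 3-3-2-1. Between /ð/ (3) and /z/ (3) sonority does not rise, so the cluster violates the SSP.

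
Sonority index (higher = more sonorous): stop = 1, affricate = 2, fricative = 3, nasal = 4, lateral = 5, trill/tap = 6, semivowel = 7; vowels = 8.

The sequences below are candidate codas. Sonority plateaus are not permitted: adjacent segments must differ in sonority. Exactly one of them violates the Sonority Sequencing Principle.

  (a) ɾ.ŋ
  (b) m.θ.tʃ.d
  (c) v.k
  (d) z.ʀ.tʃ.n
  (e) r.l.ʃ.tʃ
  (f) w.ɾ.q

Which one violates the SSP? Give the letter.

d

(a) ɾ.ŋ: profile 6-4 — obeys.
(b) m.θ.tʃ.d: profile 4-3-2-1 — obeys.
(c) v.k: profile 3-1 — obeys.
(d) z.ʀ.tʃ.n: profile 3-6-2-4 — violates.
(e) r.l.ʃ.tʃ: profile 6-5-3-2 — obeys.
(f) w.ɾ.q: profile 7-6-1 — obeys.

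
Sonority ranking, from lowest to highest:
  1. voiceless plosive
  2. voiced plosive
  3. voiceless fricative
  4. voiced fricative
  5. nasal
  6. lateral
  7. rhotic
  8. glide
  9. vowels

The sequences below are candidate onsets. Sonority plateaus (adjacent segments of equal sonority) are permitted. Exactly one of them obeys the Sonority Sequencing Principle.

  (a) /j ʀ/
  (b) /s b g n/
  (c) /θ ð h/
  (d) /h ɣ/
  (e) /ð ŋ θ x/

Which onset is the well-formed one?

d

(a) 8-7 → violates
(b) 3-2-2-5 → violates
(c) 3-4-3 → violates
(d) 3-4 → obeys
(e) 4-5-3-3 → violates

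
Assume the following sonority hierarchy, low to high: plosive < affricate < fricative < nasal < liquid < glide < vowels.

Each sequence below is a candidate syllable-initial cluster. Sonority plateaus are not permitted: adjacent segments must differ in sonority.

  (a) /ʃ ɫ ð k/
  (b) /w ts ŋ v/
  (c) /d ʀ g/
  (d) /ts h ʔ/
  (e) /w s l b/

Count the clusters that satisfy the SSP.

0

(a) /ʃ ɫ ð k/: profile 3-5-3-1 — violates.
(b) /w ts ŋ v/: profile 6-2-4-3 — violates.
(c) /d ʀ g/: profile 1-5-1 — violates.
(d) /ts h ʔ/: profile 2-3-1 — violates.
(e) /w s l b/: profile 6-3-5-1 — violates.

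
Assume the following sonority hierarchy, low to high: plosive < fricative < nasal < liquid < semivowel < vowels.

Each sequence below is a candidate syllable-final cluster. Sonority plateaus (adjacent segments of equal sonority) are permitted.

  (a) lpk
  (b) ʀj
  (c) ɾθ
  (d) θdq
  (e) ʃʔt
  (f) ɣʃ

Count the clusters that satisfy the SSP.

5

(a) lpk: profile 4-1-1 — obeys.
(b) ʀj: profile 4-5 — violates.
(c) ɾθ: profile 4-2 — obeys.
(d) θdq: profile 2-1-1 — obeys.
(e) ʃʔt: profile 2-1-1 — obeys.
(f) ɣʃ: profile 2-2 — obeys.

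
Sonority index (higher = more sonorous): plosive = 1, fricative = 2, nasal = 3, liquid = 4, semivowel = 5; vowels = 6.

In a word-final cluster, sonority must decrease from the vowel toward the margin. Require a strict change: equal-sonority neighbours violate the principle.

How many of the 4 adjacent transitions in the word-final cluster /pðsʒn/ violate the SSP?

4

/p/: plosive = 1.
/ð/: fricative = 2.
/s/: fricative = 2.
/ʒ/: fricative = 2.
/n/: nasal = 3.
/p/→/ð/: 1→2 (does not fall) — violation.
/ð/→/s/: 2→2 (plateau) — violation.
/s/→/ʒ/: 2→2 (plateau) — violation.
/ʒ/→/n/: 2→3 (does not fall) — violation.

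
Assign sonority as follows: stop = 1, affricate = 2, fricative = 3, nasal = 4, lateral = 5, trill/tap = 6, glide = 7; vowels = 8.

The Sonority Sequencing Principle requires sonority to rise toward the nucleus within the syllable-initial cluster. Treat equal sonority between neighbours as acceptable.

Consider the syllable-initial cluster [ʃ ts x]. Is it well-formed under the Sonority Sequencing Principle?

/ʃ/: fricative = 3.
/ts/: affricate = 2.
/x/: fricative = 3.
The profile is 3-2-3. Between /ʃ/ (3) and /ts/ (2) sonority does not rise, so the cluster violates the SSP.

no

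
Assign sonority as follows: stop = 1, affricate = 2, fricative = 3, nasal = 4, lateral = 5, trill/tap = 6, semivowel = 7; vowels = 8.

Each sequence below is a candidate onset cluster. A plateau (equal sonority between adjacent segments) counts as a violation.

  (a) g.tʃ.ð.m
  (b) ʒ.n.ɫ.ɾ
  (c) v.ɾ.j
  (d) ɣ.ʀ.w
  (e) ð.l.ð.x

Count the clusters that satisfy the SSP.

(a) sonority 1-2-3-4: well-formed.
(b) sonority 3-4-5-6: well-formed.
(c) sonority 3-6-7: well-formed.
(d) sonority 3-6-7: well-formed.
(e) sonority 3-5-3-3: ill-formed.

4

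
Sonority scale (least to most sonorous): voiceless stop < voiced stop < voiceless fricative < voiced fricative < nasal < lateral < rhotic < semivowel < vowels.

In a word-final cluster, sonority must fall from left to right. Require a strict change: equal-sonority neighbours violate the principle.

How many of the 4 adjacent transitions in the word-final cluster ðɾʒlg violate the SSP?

/ð/ is a voiced fricative (sonority 4).
/ɾ/ is a rhotic (sonority 7).
/ʒ/ is a voiced fricative (sonority 4).
/l/ is a lateral (sonority 6).
/g/ is a voiced stop (sonority 2).
/ð/→/ɾ/: 4→7 (does not fall) — violation.
/ɾ/→/ʒ/: 7→4 (falls) — ok.
/ʒ/→/l/: 4→6 (does not fall) — violation.
/l/→/g/: 6→2 (falls) — ok.

2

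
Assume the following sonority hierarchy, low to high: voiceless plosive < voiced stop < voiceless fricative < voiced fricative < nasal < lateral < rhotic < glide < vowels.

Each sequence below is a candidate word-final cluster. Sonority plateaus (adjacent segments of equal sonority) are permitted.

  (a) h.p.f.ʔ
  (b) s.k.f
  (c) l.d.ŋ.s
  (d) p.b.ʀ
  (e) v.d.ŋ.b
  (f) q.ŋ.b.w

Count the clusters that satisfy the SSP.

(a) 3-1-3-1 → violates
(b) 3-1-3 → violates
(c) 6-2-5-3 → violates
(d) 1-2-7 → violates
(e) 4-2-5-2 → violates
(f) 1-5-2-8 → violates

0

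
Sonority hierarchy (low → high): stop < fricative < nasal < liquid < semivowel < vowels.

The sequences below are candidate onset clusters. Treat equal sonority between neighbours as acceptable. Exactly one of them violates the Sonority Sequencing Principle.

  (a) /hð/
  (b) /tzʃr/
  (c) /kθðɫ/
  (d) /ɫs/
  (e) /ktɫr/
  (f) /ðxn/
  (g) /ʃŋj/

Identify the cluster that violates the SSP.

(a) 2-2 → obeys
(b) 1-2-2-4 → obeys
(c) 1-2-2-4 → obeys
(d) 4-2 → violates
(e) 1-1-4-4 → obeys
(f) 2-2-3 → obeys
(g) 2-3-5 → obeys

d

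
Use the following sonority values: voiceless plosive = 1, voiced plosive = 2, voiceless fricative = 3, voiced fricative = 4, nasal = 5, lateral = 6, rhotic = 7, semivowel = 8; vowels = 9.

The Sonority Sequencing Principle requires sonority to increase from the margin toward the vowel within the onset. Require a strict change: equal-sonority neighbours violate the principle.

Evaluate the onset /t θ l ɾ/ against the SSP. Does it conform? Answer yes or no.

/t/ is a voiceless plosive (sonority 1).
/θ/ is a voiceless fricative (sonority 3).
/l/ is a lateral (sonority 6).
/ɾ/ is a rhotic (sonority 7).
The profile 1-3-6-7 strictly rises, so the onset satisfies the SSP.

yes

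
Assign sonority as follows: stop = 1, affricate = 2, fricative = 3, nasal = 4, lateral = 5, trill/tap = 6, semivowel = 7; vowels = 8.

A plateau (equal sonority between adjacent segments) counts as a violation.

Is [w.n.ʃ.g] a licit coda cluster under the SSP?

/w/ is a semivowel (sonority 7).
/n/ is a nasal (sonority 4).
/ʃ/ is a fricative (sonority 3).
/g/ is a stop (sonority 1).
The profile 7-4-3-1 strictly falls, so the coda cluster satisfies the SSP.

yes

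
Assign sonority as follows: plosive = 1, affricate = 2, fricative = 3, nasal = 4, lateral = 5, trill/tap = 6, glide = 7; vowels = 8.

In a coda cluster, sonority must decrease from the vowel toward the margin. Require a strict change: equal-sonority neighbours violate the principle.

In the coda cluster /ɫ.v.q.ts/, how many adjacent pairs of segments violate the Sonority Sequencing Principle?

/ɫ/ is a lateral (sonority 5).
/v/ is a fricative (sonority 3).
/q/ is a plosive (sonority 1).
/ts/ is an affricate (sonority 2).
/ɫ/→/v/: 5→3 (falls) — ok.
/v/→/q/: 3→1 (falls) — ok.
/q/→/ts/: 1→2 (does not fall) — violation.

1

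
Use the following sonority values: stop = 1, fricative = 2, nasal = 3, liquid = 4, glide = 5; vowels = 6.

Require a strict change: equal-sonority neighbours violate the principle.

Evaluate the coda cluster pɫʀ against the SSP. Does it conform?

no

/p/ — stop, sonority 1.
/ɫ/ — liquid, sonority 4.
/ʀ/ — liquid, sonority 4.
The profile is 1-4-4. Between /p/ (1) and /ɫ/ (4) sonority does not fall, so the cluster violates the SSP.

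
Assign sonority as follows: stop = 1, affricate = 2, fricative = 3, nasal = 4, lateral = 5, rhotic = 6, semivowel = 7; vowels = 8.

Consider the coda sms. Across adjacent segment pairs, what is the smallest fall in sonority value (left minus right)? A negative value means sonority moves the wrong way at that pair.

/s/ — fricative, sonority 3.
/m/ — nasal, sonority 4.
/s/ — fricative, sonority 3.
/s/→/m/: change -1.
/m/→/s/: change +1.
Minimum = -1.

-1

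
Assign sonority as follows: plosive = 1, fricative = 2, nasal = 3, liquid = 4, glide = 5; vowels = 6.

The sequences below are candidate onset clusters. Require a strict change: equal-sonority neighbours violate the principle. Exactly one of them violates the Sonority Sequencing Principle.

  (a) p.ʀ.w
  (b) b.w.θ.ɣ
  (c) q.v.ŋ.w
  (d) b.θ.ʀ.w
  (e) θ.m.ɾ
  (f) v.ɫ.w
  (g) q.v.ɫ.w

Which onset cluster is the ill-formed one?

(a) sonority 1-4-5: well-formed.
(b) sonority 1-5-2-2: ill-formed.
(c) sonority 1-2-3-5: well-formed.
(d) sonority 1-2-4-5: well-formed.
(e) sonority 2-3-4: well-formed.
(f) sonority 2-4-5: well-formed.
(g) sonority 1-2-4-5: well-formed.

b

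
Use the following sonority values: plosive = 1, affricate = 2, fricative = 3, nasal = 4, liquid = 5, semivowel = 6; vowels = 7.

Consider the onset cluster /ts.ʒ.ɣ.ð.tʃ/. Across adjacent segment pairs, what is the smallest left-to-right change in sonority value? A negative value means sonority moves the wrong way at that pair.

-1

/ts/: affricate = 2.
/ʒ/: fricative = 3.
/ɣ/: fricative = 3.
/ð/: fricative = 3.
/tʃ/: affricate = 2.
/ts/→/ʒ/: change +1.
/ʒ/→/ɣ/: change +0.
/ɣ/→/ð/: change +0.
/ð/→/tʃ/: change -1.
Minimum = -1.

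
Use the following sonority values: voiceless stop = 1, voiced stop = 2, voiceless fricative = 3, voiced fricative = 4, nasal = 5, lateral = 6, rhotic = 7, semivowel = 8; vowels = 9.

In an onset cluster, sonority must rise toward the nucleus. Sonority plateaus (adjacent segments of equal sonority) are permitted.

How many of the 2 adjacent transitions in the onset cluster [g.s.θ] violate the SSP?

0

/g/ — voiced stop, sonority 2.
/s/ — voiceless fricative, sonority 3.
/θ/ — voiceless fricative, sonority 3.
/g/→/s/: 2→3 (rises) — ok.
/s/→/θ/: 3→3 (plateau, allowed) — ok.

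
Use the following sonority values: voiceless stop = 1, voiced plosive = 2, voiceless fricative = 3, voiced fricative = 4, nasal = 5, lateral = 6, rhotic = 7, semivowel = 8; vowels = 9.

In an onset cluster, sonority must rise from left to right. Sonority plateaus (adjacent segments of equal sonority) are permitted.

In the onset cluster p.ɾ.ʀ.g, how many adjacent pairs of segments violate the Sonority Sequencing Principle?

/p/: voiceless stop = 1.
/ɾ/: rhotic = 7.
/ʀ/: rhotic = 7.
/g/: voiced plosive = 2.
/p/→/ɾ/: 1→7 (rises) — ok.
/ɾ/→/ʀ/: 7→7 (plateau, allowed) — ok.
/ʀ/→/g/: 7→2 (does not rise) — violation.

1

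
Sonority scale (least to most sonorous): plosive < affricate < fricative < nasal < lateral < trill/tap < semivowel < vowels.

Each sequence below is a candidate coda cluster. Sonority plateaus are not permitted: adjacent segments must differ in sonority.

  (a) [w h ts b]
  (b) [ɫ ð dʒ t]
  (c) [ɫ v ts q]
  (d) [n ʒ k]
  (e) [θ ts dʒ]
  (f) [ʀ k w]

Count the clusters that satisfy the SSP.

4

(a) [w h ts b]: profile 7-3-2-1 — obeys.
(b) [ɫ ð dʒ t]: profile 5-3-2-1 — obeys.
(c) [ɫ v ts q]: profile 5-3-2-1 — obeys.
(d) [n ʒ k]: profile 4-3-1 — obeys.
(e) [θ ts dʒ]: profile 3-2-2 — violates.
(f) [ʀ k w]: profile 6-1-7 — violates.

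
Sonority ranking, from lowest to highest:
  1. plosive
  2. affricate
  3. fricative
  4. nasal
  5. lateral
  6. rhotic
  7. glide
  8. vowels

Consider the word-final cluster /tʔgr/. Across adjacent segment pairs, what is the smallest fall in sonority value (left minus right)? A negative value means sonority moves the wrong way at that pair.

/t/ is a plosive (sonority 1).
/ʔ/ is a plosive (sonority 1).
/g/ is a plosive (sonority 1).
/r/ is a rhotic (sonority 6).
/t/→/ʔ/: change +0.
/ʔ/→/g/: change +0.
/g/→/r/: change -5.
Minimum = -5.

-5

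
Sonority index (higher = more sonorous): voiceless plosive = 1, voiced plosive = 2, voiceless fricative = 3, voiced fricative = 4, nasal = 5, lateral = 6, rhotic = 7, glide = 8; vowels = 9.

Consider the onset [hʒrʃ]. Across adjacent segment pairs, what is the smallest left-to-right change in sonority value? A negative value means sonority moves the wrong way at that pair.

-4

/h/ is a voiceless fricative (sonority 3).
/ʒ/ is a voiced fricative (sonority 4).
/r/ is a rhotic (sonority 7).
/ʃ/ is a voiceless fricative (sonority 3).
/h/→/ʒ/: change +1.
/ʒ/→/r/: change +3.
/r/→/ʃ/: change -4.
Minimum = -4.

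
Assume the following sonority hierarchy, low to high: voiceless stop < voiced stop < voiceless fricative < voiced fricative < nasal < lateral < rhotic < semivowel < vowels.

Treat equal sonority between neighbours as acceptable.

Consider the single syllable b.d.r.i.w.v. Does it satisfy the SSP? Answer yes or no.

Onset: /b/ is a voiced stop (sonority 2), /d/ is a voiced stop (sonority 2), /r/ is a rhotic (sonority 7); then the nucleus /i/ (sonority 9).
Onset profile 2-2-7-9 — rises to the nucleus.
Coda: /w/ is a semivowel (sonority 8), /v/ is a voiced fricative (sonority 4).
Coda profile 9-8-4 — falls from the nucleus.

yes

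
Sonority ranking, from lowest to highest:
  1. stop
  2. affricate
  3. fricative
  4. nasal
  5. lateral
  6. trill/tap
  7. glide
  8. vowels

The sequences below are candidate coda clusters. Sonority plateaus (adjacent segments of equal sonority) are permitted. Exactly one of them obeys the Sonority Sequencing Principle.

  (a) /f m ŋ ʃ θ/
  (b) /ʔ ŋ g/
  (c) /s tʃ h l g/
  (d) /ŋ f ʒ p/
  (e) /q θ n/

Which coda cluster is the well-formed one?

d

(a) sonority 3-4-4-3-3: ill-formed.
(b) sonority 1-4-1: ill-formed.
(c) sonority 3-2-3-5-1: ill-formed.
(d) sonority 4-3-3-1: well-formed.
(e) sonority 1-3-4: ill-formed.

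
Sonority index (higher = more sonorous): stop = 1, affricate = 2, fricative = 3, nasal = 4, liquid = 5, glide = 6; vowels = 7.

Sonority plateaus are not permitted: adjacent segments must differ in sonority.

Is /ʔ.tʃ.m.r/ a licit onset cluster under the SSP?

yes

/ʔ/ is a stop (sonority 1).
/tʃ/ is an affricate (sonority 2).
/m/ is a nasal (sonority 4).
/r/ is a liquid (sonority 5).
The profile 1-2-4-5 strictly rises, so the onset cluster satisfies the SSP.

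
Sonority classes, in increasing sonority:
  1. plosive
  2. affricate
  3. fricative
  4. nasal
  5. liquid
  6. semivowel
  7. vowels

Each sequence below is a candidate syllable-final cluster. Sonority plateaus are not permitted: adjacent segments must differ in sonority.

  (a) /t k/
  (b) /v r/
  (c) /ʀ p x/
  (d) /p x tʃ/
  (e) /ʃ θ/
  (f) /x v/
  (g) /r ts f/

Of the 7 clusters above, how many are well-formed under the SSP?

(a) /t k/: profile 1-1 — violates.
(b) /v r/: profile 3-5 — violates.
(c) /ʀ p x/: profile 5-1-3 — violates.
(d) /p x tʃ/: profile 1-3-2 — violates.
(e) /ʃ θ/: profile 3-3 — violates.
(f) /x v/: profile 3-3 — violates.
(g) /r ts f/: profile 5-2-3 — violates.

0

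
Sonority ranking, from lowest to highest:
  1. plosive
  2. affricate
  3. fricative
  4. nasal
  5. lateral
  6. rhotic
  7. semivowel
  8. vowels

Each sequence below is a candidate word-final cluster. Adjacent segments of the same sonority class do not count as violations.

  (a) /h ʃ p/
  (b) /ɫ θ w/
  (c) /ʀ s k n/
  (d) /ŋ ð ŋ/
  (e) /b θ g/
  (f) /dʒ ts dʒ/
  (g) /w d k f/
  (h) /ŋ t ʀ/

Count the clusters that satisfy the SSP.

(a) 3-3-1 → obeys
(b) 5-3-7 → violates
(c) 6-3-1-4 → violates
(d) 4-3-4 → violates
(e) 1-3-1 → violates
(f) 2-2-2 → obeys
(g) 7-1-1-3 → violates
(h) 4-1-6 → violates

2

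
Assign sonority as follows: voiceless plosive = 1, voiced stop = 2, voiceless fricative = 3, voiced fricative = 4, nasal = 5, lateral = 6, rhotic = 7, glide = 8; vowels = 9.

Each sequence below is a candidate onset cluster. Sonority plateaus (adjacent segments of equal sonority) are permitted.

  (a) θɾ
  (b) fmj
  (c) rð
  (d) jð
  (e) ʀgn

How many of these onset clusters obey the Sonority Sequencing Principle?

(a) sonority 3-7: well-formed.
(b) sonority 3-5-8: well-formed.
(c) sonority 7-4: ill-formed.
(d) sonority 8-4: ill-formed.
(e) sonority 7-2-5: ill-formed.

2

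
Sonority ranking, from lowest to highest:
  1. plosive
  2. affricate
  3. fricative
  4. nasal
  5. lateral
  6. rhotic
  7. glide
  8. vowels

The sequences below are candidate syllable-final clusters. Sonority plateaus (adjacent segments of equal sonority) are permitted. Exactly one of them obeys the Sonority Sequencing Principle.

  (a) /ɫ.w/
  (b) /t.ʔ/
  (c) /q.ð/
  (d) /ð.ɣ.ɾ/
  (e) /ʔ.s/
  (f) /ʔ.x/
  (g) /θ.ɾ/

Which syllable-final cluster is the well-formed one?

(a) /ɫ.w/: profile 5-7 — violates.
(b) /t.ʔ/: profile 1-1 — obeys.
(c) /q.ð/: profile 1-3 — violates.
(d) /ð.ɣ.ɾ/: profile 3-3-6 — violates.
(e) /ʔ.s/: profile 1-3 — violates.
(f) /ʔ.x/: profile 1-3 — violates.
(g) /θ.ɾ/: profile 3-6 — violates.

b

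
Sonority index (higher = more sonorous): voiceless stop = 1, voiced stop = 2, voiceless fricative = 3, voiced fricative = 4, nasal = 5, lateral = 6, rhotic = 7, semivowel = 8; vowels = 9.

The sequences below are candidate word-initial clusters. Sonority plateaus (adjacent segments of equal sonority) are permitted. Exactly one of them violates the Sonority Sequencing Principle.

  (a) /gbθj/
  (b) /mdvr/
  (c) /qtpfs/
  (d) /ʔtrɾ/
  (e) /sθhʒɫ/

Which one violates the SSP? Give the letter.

(a) sonority 2-2-3-8: well-formed.
(b) sonority 5-2-4-7: ill-formed.
(c) sonority 1-1-1-3-3: well-formed.
(d) sonority 1-1-7-7: well-formed.
(e) sonority 3-3-3-4-6: well-formed.

b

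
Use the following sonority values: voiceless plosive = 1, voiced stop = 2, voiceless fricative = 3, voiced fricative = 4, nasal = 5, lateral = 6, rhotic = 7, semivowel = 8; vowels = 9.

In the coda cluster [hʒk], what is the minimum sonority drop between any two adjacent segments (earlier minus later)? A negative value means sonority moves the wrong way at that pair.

-1

/h/: voiceless fricative = 3.
/ʒ/: voiced fricative = 4.
/k/: voiceless plosive = 1.
/h/→/ʒ/: change -1.
/ʒ/→/k/: change +3.
Minimum = -1.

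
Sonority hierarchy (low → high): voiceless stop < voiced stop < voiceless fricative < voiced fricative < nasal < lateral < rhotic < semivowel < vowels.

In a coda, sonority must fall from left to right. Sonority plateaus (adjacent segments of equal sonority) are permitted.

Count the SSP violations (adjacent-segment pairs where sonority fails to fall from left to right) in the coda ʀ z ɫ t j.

/ʀ/: rhotic = 7.
/z/: voiced fricative = 4.
/ɫ/: lateral = 6.
/t/: voiceless stop = 1.
/j/: semivowel = 8.
/ʀ/→/z/: 7→4 (falls) — ok.
/z/→/ɫ/: 4→6 (does not fall) — violation.
/ɫ/→/t/: 6→1 (falls) — ok.
/t/→/j/: 1→8 (does not fall) — violation.

2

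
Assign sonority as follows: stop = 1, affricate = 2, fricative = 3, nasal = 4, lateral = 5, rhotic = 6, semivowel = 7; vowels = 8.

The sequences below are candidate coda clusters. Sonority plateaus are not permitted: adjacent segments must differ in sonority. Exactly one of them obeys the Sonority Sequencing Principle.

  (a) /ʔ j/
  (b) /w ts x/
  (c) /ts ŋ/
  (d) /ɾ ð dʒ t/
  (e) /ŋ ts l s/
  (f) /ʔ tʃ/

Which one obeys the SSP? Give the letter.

(a) /ʔ j/: profile 1-7 — violates.
(b) /w ts x/: profile 7-2-3 — violates.
(c) /ts ŋ/: profile 2-4 — violates.
(d) /ɾ ð dʒ t/: profile 6-3-2-1 — obeys.
(e) /ŋ ts l s/: profile 4-2-5-3 — violates.
(f) /ʔ tʃ/: profile 1-2 — violates.

d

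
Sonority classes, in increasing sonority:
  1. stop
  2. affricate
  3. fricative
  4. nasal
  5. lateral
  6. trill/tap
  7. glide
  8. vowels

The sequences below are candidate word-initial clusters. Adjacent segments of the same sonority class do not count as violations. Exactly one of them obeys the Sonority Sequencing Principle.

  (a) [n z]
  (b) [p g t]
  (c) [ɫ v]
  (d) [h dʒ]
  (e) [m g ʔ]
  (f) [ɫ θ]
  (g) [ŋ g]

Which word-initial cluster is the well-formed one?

b

(a) [n z]: profile 4-3 — violates.
(b) [p g t]: profile 1-1-1 — obeys.
(c) [ɫ v]: profile 5-3 — violates.
(d) [h dʒ]: profile 3-2 — violates.
(e) [m g ʔ]: profile 4-1-1 — violates.
(f) [ɫ θ]: profile 5-3 — violates.
(g) [ŋ g]: profile 4-1 — violates.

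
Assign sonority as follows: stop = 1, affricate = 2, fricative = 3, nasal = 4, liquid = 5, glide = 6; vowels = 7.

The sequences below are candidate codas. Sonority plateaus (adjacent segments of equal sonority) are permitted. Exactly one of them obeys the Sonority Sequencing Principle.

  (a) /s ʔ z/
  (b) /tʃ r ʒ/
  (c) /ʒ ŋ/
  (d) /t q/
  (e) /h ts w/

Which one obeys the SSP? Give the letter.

d

(a) sonority 3-1-3: ill-formed.
(b) sonority 2-5-3: ill-formed.
(c) sonority 3-4: ill-formed.
(d) sonority 1-1: well-formed.
(e) sonority 3-2-6: ill-formed.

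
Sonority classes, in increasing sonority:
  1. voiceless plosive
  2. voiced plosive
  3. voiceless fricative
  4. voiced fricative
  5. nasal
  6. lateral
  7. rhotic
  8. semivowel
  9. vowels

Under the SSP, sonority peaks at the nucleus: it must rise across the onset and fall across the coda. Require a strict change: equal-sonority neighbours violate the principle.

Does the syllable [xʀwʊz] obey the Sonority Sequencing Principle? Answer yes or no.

Onset: /x/ is a voiceless fricative (sonority 3), /ʀ/ is a rhotic (sonority 7), /w/ is a semivowel (sonority 8); then the nucleus /ʊ/ (sonority 9).
Onset profile 3-7-8-9 — rises to the nucleus.
Coda: /z/ is a voiced fricative (sonority 4).
Coda profile 9-4 — falls from the nucleus.

yes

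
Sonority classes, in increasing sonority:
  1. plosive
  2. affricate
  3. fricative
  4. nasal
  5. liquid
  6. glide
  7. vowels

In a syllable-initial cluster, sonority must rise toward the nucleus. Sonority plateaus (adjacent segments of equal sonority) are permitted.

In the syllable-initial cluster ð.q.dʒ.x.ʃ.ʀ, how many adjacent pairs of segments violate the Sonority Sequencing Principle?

/ð/ is a fricative (sonority 3).
/q/ is a plosive (sonority 1).
/dʒ/ is an affricate (sonority 2).
/x/ is a fricative (sonority 3).
/ʃ/ is a fricative (sonority 3).
/ʀ/ is a liquid (sonority 5).
/ð/→/q/: 3→1 (does not rise) — violation.
/q/→/dʒ/: 1→2 (rises) — ok.
/dʒ/→/x/: 2→3 (rises) — ok.
/x/→/ʃ/: 3→3 (plateau, allowed) — ok.
/ʃ/→/ʀ/: 3→5 (rises) — ok.

1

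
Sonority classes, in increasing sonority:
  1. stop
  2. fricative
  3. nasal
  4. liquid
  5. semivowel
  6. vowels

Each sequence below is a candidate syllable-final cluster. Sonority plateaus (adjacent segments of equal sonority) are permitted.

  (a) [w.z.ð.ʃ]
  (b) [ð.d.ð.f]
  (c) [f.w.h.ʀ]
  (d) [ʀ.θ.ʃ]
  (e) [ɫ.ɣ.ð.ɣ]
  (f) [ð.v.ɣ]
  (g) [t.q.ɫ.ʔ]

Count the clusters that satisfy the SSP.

(a) 5-2-2-2 → obeys
(b) 2-1-2-2 → violates
(c) 2-5-2-4 → violates
(d) 4-2-2 → obeys
(e) 4-2-2-2 → obeys
(f) 2-2-2 → obeys
(g) 1-1-4-1 → violates

4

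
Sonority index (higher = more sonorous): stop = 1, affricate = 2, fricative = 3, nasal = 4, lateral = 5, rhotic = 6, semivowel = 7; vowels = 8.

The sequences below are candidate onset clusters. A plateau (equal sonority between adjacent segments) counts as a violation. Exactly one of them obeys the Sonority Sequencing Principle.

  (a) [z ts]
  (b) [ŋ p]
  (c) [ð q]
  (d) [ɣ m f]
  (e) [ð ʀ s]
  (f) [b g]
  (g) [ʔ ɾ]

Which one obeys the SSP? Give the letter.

g

(a) sonority 3-2: ill-formed.
(b) sonority 4-1: ill-formed.
(c) sonority 3-1: ill-formed.
(d) sonority 3-4-3: ill-formed.
(e) sonority 3-6-3: ill-formed.
(f) sonority 1-1: ill-formed.
(g) sonority 1-6: well-formed.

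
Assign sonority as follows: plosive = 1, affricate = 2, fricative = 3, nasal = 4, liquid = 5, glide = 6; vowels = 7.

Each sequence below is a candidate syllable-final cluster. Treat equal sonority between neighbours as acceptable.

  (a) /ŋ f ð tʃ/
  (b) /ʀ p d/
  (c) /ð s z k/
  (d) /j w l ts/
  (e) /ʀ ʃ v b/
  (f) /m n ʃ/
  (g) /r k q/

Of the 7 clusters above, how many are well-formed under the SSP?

(a) 4-3-3-2 → obeys
(b) 5-1-1 → obeys
(c) 3-3-3-1 → obeys
(d) 6-6-5-2 → obeys
(e) 5-3-3-1 → obeys
(f) 4-4-3 → obeys
(g) 5-1-1 → obeys

7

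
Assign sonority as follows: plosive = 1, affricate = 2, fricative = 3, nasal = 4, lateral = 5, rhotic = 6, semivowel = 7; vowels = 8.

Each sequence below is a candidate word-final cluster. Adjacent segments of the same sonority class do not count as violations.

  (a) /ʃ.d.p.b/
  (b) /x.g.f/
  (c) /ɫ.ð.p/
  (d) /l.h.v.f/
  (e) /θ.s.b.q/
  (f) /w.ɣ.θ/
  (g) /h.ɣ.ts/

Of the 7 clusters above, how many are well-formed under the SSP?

6

(a) 3-1-1-1 → obeys
(b) 3-1-3 → violates
(c) 5-3-1 → obeys
(d) 5-3-3-3 → obeys
(e) 3-3-1-1 → obeys
(f) 7-3-3 → obeys
(g) 3-3-2 → obeys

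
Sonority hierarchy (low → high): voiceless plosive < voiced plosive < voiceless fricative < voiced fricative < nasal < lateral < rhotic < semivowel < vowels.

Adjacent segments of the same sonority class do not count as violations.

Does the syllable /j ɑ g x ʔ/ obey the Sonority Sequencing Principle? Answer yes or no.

Onset: /j/ is a semivowel (sonority 8); then the nucleus /ɑ/ (sonority 9).
Onset profile 8-9 — rises to the nucleus.
Coda: /g/ is a voiced plosive (sonority 2), /x/ is a voiceless fricative (sonority 3), /ʔ/ is a voiceless plosive (sonority 1).
Coda profile 9-2-3-1 — does not fall throughout.

no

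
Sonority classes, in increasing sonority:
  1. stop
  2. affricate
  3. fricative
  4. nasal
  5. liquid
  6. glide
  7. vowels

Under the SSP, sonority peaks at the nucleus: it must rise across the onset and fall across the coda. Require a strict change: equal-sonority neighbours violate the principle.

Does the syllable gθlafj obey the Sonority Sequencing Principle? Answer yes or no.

Onset: /g/ is a stop (sonority 1), /θ/ is a fricative (sonority 3), /l/ is a liquid (sonority 5); then the nucleus /a/ (sonority 7).
Onset profile 1-3-5-7 — rises to the nucleus.
Coda: /f/ is a fricative (sonority 3), /j/ is a glide (sonority 6).
Coda profile 7-3-6 — does not strictly fall throughout.

no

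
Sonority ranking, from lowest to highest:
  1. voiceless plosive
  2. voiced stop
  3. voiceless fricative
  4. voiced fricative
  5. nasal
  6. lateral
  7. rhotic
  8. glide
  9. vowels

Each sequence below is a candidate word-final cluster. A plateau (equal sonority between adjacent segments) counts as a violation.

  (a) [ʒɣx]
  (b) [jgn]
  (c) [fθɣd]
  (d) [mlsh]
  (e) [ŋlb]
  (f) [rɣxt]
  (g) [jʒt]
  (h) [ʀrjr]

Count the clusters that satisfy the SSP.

(a) sonority 4-4-3: ill-formed.
(b) sonority 8-2-5: ill-formed.
(c) sonority 3-3-4-2: ill-formed.
(d) sonority 5-6-3-3: ill-formed.
(e) sonority 5-6-2: ill-formed.
(f) sonority 7-4-3-1: well-formed.
(g) sonority 8-4-1: well-formed.
(h) sonority 7-7-8-7: ill-formed.

2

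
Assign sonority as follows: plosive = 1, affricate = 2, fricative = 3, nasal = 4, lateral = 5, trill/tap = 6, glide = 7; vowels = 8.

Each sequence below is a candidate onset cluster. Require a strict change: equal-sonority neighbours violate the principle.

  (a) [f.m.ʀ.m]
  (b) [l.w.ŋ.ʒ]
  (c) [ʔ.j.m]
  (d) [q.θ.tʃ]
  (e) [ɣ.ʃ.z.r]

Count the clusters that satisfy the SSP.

(a) [f.m.ʀ.m]: profile 3-4-6-4 — violates.
(b) [l.w.ŋ.ʒ]: profile 5-7-4-3 — violates.
(c) [ʔ.j.m]: profile 1-7-4 — violates.
(d) [q.θ.tʃ]: profile 1-3-2 — violates.
(e) [ɣ.ʃ.z.r]: profile 3-3-3-6 — violates.

0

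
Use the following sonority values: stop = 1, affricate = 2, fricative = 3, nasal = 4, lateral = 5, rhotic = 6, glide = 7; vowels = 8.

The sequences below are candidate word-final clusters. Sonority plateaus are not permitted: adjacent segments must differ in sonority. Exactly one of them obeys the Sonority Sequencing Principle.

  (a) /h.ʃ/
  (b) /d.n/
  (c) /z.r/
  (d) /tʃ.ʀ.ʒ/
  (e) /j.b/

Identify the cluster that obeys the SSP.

e

(a) sonority 3-3: ill-formed.
(b) sonority 1-4: ill-formed.
(c) sonority 3-6: ill-formed.
(d) sonority 2-6-3: ill-formed.
(e) sonority 7-1: well-formed.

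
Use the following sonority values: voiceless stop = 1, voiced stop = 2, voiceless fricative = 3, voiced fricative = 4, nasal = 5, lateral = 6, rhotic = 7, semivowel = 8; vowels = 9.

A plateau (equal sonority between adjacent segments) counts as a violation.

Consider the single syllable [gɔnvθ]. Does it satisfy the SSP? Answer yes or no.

Onset: /g/ is a voiced stop (sonority 2); then the nucleus /ɔ/ (sonority 9).
Onset profile 2-9 — rises to the nucleus.
Coda: /n/ is a nasal (sonority 5), /v/ is a voiced fricative (sonority 4), /θ/ is a voiceless fricative (sonority 3).
Coda profile 9-5-4-3 — falls from the nucleus.

yes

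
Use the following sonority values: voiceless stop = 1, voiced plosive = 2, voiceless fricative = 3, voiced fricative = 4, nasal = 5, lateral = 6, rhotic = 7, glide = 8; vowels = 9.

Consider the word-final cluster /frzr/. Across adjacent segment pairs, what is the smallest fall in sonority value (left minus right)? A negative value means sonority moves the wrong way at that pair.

-4

/f/ — voiceless fricative, sonority 3.
/r/ — rhotic, sonority 7.
/z/ — voiced fricative, sonority 4.
/r/ — rhotic, sonority 7.
/f/→/r/: change -4.
/r/→/z/: change +3.
/z/→/r/: change -3.
Minimum = -4.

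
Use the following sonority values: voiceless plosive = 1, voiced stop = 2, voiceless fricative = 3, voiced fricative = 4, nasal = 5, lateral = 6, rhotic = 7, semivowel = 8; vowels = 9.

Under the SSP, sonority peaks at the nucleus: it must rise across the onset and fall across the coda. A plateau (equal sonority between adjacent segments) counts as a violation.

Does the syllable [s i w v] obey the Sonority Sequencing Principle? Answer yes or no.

yes

Onset: /s/ is a voiceless fricative (sonority 3); then the nucleus /i/ (sonority 9).
Onset profile 3-9 — rises to the nucleus.
Coda: /w/ is a semivowel (sonority 8), /v/ is a voiced fricative (sonority 4).
Coda profile 9-8-4 — falls from the nucleus.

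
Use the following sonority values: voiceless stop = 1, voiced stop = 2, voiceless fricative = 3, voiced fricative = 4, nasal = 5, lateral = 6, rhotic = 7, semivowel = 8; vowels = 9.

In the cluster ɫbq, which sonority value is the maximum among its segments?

6

/ɫ/: lateral = 6.
/b/: voiced stop = 2.
/q/: voiceless stop = 1.
The maximum is 6.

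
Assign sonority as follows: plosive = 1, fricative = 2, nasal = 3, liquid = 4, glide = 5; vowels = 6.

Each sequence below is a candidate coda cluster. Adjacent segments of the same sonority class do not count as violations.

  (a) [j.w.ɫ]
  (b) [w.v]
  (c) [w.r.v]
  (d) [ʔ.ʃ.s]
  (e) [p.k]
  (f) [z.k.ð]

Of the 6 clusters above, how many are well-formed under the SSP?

(a) 5-5-4 → obeys
(b) 5-2 → obeys
(c) 5-4-2 → obeys
(d) 1-2-2 → violates
(e) 1-1 → obeys
(f) 2-1-2 → violates

4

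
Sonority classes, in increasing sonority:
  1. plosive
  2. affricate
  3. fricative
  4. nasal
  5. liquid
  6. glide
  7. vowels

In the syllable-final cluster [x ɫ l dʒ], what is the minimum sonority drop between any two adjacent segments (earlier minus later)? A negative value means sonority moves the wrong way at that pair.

/x/: fricative = 3.
/ɫ/: liquid = 5.
/l/: liquid = 5.
/dʒ/: affricate = 2.
/x/→/ɫ/: change -2.
/ɫ/→/l/: change +0.
/l/→/dʒ/: change +3.
Minimum = -2.

-2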